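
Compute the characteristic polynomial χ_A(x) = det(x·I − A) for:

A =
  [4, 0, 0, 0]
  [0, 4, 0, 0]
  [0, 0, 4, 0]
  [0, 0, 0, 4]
x^4 - 16*x^3 + 96*x^2 - 256*x + 256

Expanding det(x·I − A) (e.g. by cofactor expansion or by noting that A is similar to its Jordan form J, which has the same characteristic polynomial as A) gives
  χ_A(x) = x^4 - 16*x^3 + 96*x^2 - 256*x + 256
which factors as (x - 4)^4. The eigenvalues (with algebraic multiplicities) are λ = 4 with multiplicity 4.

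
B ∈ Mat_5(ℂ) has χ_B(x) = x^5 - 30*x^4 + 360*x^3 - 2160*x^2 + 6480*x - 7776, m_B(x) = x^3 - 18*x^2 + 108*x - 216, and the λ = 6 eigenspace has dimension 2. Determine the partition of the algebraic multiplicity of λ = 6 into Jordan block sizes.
Block sizes for λ = 6: [3, 2]

Step 1 — from the characteristic polynomial, algebraic multiplicity of λ = 6 is 5. From dim ker(B − (6)·I) = 2, there are exactly 2 Jordan blocks for λ = 6.
Step 2 — from the minimal polynomial, the factor (x − 6)^3 tells us the largest block for λ = 6 has size 3.
Step 3 — with total size 5, 2 blocks, and largest block 3, the block sizes (in nonincreasing order) are [3, 2].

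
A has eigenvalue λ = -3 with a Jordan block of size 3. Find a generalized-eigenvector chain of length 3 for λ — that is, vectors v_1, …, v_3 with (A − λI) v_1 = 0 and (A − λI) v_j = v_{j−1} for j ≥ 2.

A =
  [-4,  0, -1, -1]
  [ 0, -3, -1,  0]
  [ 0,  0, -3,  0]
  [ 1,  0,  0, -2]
A Jordan chain for λ = -3 of length 3:
v_1 = (1, 0, 0, -1)ᵀ
v_2 = (-1, -1, 0, 0)ᵀ
v_3 = (0, 0, 1, 0)ᵀ

Let N = A − (-3)·I. We want v_3 with N^3 v_3 = 0 but N^2 v_3 ≠ 0; then v_{j-1} := N · v_j for j = 3, …, 2.

Pick v_3 = (0, 0, 1, 0)ᵀ.
Then v_2 = N · v_3 = (-1, -1, 0, 0)ᵀ.
Then v_1 = N · v_2 = (1, 0, 0, -1)ᵀ.

Sanity check: (A − (-3)·I) v_1 = (0, 0, 0, 0)ᵀ = 0. ✓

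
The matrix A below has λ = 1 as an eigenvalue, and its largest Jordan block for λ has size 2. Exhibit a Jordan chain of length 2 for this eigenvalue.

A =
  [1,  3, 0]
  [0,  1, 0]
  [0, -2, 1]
A Jordan chain for λ = 1 of length 2:
v_1 = (3, 0, -2)ᵀ
v_2 = (0, 1, 0)ᵀ

Let N = A − (1)·I. We want v_2 with N^2 v_2 = 0 but N^1 v_2 ≠ 0; then v_{j-1} := N · v_j for j = 2, …, 2.

Pick v_2 = (0, 1, 0)ᵀ.
Then v_1 = N · v_2 = (3, 0, -2)ᵀ.

Sanity check: (A − (1)·I) v_1 = (0, 0, 0)ᵀ = 0. ✓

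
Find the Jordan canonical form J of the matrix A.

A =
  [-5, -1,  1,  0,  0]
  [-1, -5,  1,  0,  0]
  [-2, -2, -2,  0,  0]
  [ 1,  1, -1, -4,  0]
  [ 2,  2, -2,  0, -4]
J_2(-4) ⊕ J_1(-4) ⊕ J_1(-4) ⊕ J_1(-4)

The characteristic polynomial is
  det(x·I − A) = x^5 + 20*x^4 + 160*x^3 + 640*x^2 + 1280*x + 1024 = (x + 4)^5

Eigenvalues and multiplicities (the geometric multiplicity of λ is n − rank(A − λI), which equals the number of Jordan blocks for λ):
  λ = -4: algebraic multiplicity = 5, geometric multiplicity = 4

Determining the block sizes for each eigenvalue:
  λ = -4: 4 blocks summing to 5 forces exactly one block of size 2 and the rest size 1 → block sizes [2, 1, 1, 1]

Assembling the blocks gives a Jordan form
J =
  [-4,  1,  0,  0,  0]
  [ 0, -4,  0,  0,  0]
  [ 0,  0, -4,  0,  0]
  [ 0,  0,  0, -4,  0]
  [ 0,  0,  0,  0, -4]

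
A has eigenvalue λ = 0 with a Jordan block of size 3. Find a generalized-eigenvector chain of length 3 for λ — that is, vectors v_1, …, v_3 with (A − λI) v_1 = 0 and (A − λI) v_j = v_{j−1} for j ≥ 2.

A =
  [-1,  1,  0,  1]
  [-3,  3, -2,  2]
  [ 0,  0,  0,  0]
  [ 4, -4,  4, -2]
A Jordan chain for λ = 0 of length 3:
v_1 = (2, 2, 0, 0)ᵀ
v_2 = (-1, -3, 0, 4)ᵀ
v_3 = (1, 0, 0, 0)ᵀ

Let N = A − (0)·I. We want v_3 with N^3 v_3 = 0 but N^2 v_3 ≠ 0; then v_{j-1} := N · v_j for j = 3, …, 2.

Pick v_3 = (1, 0, 0, 0)ᵀ.
Then v_2 = N · v_3 = (-1, -3, 0, 4)ᵀ.
Then v_1 = N · v_2 = (2, 2, 0, 0)ᵀ.

Sanity check: (A − (0)·I) v_1 = (0, 0, 0, 0)ᵀ = 0. ✓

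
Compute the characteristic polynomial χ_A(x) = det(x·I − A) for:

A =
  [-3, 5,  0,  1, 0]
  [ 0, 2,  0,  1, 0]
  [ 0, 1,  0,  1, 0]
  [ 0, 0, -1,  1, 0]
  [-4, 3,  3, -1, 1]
x^5 - x^4 - 6*x^3 + 14*x^2 - 11*x + 3

Expanding det(x·I − A) (e.g. by cofactor expansion or by noting that A is similar to its Jordan form J, which has the same characteristic polynomial as A) gives
  χ_A(x) = x^5 - x^4 - 6*x^3 + 14*x^2 - 11*x + 3
which factors as (x - 1)^4*(x + 3). The eigenvalues (with algebraic multiplicities) are λ = -3 with multiplicity 1, λ = 1 with multiplicity 4.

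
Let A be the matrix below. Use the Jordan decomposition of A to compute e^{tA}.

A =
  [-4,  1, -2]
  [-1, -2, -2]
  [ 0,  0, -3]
e^{tA} =
  [-t*exp(-3*t) + exp(-3*t), t*exp(-3*t), -2*t*exp(-3*t)]
  [-t*exp(-3*t), t*exp(-3*t) + exp(-3*t), -2*t*exp(-3*t)]
  [0, 0, exp(-3*t)]

Strategy: write A = P · J · P⁻¹ where J is a Jordan canonical form, so e^{tA} = P · e^{tJ} · P⁻¹, and e^{tJ} can be computed block-by-block.

A has Jordan form
J =
  [-3,  1,  0]
  [ 0, -3,  0]
  [ 0,  0, -3]
(up to reordering of blocks).

Per-block formulas:
  For a 1×1 block at λ = -3: exp(t · [-3]) = [e^(-3t)].
  For a 2×2 Jordan block J_2(-3): exp(t · J_2(-3)) = e^(-3t)·(I + t·N), where N is the 2×2 nilpotent shift.

After assembling e^{tJ} and conjugating by P, we get:

e^{tA} =
  [-t*exp(-3*t) + exp(-3*t), t*exp(-3*t), -2*t*exp(-3*t)]
  [-t*exp(-3*t), t*exp(-3*t) + exp(-3*t), -2*t*exp(-3*t)]
  [0, 0, exp(-3*t)]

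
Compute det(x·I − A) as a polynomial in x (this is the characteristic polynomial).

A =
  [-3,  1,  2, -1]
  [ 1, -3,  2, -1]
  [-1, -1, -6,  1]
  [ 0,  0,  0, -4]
x^4 + 16*x^3 + 96*x^2 + 256*x + 256

Expanding det(x·I − A) (e.g. by cofactor expansion or by noting that A is similar to its Jordan form J, which has the same characteristic polynomial as A) gives
  χ_A(x) = x^4 + 16*x^3 + 96*x^2 + 256*x + 256
which factors as (x + 4)^4. The eigenvalues (with algebraic multiplicities) are λ = -4 with multiplicity 4.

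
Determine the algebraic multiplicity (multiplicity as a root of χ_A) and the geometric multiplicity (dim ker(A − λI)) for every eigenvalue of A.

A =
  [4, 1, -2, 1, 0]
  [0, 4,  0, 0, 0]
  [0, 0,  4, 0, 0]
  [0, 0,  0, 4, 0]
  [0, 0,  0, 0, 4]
λ = 4: alg = 5, geom = 4

Step 1 — factor the characteristic polynomial to read off the algebraic multiplicities:
  χ_A(x) = (x - 4)^5

Step 2 — compute geometric multiplicities via the rank-nullity identity g(λ) = n − rank(A − λI):
  rank(A − (4)·I) = 1, so dim ker(A − (4)·I) = n − 1 = 4

Summary:
  λ = 4: algebraic multiplicity = 5, geometric multiplicity = 4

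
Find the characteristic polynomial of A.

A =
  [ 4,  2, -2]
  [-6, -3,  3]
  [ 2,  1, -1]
x^3

Expanding det(x·I − A) (e.g. by cofactor expansion or by noting that A is similar to its Jordan form J, which has the same characteristic polynomial as A) gives
  χ_A(x) = x^3
which factors as x^3. The eigenvalues (with algebraic multiplicities) are λ = 0 with multiplicity 3.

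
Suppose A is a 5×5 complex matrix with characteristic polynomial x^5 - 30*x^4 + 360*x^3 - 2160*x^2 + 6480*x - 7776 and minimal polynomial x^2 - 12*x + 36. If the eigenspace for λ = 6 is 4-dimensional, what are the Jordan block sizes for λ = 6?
Block sizes for λ = 6: [2, 1, 1, 1]

Step 1 — from the characteristic polynomial, algebraic multiplicity of λ = 6 is 5. From dim ker(A − (6)·I) = 4, there are exactly 4 Jordan blocks for λ = 6.
Step 2 — from the minimal polynomial, the factor (x − 6)^2 tells us the largest block for λ = 6 has size 2.
Step 3 — with total size 5, 4 blocks, and largest block 2, the block sizes (in nonincreasing order) are [2, 1, 1, 1].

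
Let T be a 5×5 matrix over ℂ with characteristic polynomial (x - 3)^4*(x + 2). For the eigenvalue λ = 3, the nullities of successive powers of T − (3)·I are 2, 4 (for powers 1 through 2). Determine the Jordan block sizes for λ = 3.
Block sizes for λ = 3: [2, 2]

From the dimensions of kernels of powers, the number of Jordan blocks of size at least j is d_j − d_{j−1} where d_j = dim ker(N^j) (with d_0 = 0). Computing the differences gives [2, 2].
The number of blocks of size exactly k is (#blocks of size ≥ k) − (#blocks of size ≥ k + 1), so the partition is: 2 block(s) of size 2.
In nonincreasing order the block sizes are [2, 2].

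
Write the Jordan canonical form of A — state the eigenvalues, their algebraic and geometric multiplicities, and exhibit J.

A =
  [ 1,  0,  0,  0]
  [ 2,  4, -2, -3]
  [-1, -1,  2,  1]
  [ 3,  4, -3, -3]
J_3(1) ⊕ J_1(1)

The characteristic polynomial is
  det(x·I − A) = x^4 - 4*x^3 + 6*x^2 - 4*x + 1 = (x - 1)^4

Eigenvalues and multiplicities (the geometric multiplicity of λ is n − rank(A − λI), which equals the number of Jordan blocks for λ):
  λ = 1: algebraic multiplicity = 4, geometric multiplicity = 2

Determining the block sizes for each eigenvalue:
  λ = 1: with am = 4 and gm = 2, the partition is not yet determined (e.g. several partitions of 4 into 2 parts exist). Let N = A − (1)·I. Computing rank(N^1) = 2, rank(N^2) = 1, rank(N^3) = 0; the number of blocks of size ≥ j is rank(N^{j−1}) − rank(N^j), giving [2, 1, 1]. So we have 1 block(s) of size 3, 1 block(s) of size 1 → block sizes [3, 1]

Assembling the blocks gives a Jordan form
J =
  [1, 1, 0, 0]
  [0, 1, 1, 0]
  [0, 0, 1, 0]
  [0, 0, 0, 1]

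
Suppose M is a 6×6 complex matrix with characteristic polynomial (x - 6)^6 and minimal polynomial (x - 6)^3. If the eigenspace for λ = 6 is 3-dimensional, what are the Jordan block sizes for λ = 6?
Block sizes for λ = 6: [3, 2, 1]

Step 1 — from the characteristic polynomial, algebraic multiplicity of λ = 6 is 6. From dim ker(M − (6)·I) = 3, there are exactly 3 Jordan blocks for λ = 6.
Step 2 — from the minimal polynomial, the factor (x − 6)^3 tells us the largest block for λ = 6 has size 3.
Step 3 — with total size 6, 3 blocks, and largest block 3, the block sizes (in nonincreasing order) are [3, 2, 1].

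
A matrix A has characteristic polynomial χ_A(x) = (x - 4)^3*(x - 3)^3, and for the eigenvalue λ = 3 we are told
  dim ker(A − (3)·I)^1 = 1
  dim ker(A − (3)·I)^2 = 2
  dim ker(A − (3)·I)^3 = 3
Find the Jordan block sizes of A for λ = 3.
Block sizes for λ = 3: [3]

From the dimensions of kernels of powers, the number of Jordan blocks of size at least j is d_j − d_{j−1} where d_j = dim ker(N^j) (with d_0 = 0). Computing the differences gives [1, 1, 1].
The number of blocks of size exactly k is (#blocks of size ≥ k) − (#blocks of size ≥ k + 1), so the partition is: 1 block(s) of size 3.
In nonincreasing order the block sizes are [3].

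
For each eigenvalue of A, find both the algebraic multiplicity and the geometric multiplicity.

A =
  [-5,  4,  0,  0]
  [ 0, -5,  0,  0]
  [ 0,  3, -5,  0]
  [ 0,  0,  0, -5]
λ = -5: alg = 4, geom = 3

Step 1 — factor the characteristic polynomial to read off the algebraic multiplicities:
  χ_A(x) = (x + 5)^4

Step 2 — compute geometric multiplicities via the rank-nullity identity g(λ) = n − rank(A − λI):
  rank(A − (-5)·I) = 1, so dim ker(A − (-5)·I) = n − 1 = 3

Summary:
  λ = -5: algebraic multiplicity = 4, geometric multiplicity = 3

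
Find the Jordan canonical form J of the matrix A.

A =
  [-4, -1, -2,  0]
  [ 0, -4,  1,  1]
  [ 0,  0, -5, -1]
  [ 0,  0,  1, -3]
J_3(-4) ⊕ J_1(-4)

The characteristic polynomial is
  det(x·I − A) = x^4 + 16*x^3 + 96*x^2 + 256*x + 256 = (x + 4)^4

Eigenvalues and multiplicities (the geometric multiplicity of λ is n − rank(A − λI), which equals the number of Jordan blocks for λ):
  λ = -4: algebraic multiplicity = 4, geometric multiplicity = 2

Determining the block sizes for each eigenvalue:
  λ = -4: with am = 4 and gm = 2, the partition is not yet determined (e.g. several partitions of 4 into 2 parts exist). Let N = A − (-4)·I. Computing rank(N^1) = 2, rank(N^2) = 1, rank(N^3) = 0; the number of blocks of size ≥ j is rank(N^{j−1}) − rank(N^j), giving [2, 1, 1]. So we have 1 block(s) of size 3, 1 block(s) of size 1 → block sizes [3, 1]

Assembling the blocks gives a Jordan form
J =
  [-4,  1,  0,  0]
  [ 0, -4,  1,  0]
  [ 0,  0, -4,  0]
  [ 0,  0,  0, -4]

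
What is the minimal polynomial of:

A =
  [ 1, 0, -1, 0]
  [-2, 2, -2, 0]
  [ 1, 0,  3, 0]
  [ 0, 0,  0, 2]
x^2 - 4*x + 4

The characteristic polynomial is χ_A(x) = (x - 2)^4, so the eigenvalues are known. The minimal polynomial is
  m_A(x) = Π_λ (x − λ)^{k_λ}
where k_λ is the size of the *largest* Jordan block for λ (equivalently, the smallest k with (A − λI)^k v = 0 for every generalised eigenvector v of λ).

  λ = 2: largest Jordan block has size 2, contributing (x − 2)^2

So m_A(x) = (x - 2)^2 = x^2 - 4*x + 4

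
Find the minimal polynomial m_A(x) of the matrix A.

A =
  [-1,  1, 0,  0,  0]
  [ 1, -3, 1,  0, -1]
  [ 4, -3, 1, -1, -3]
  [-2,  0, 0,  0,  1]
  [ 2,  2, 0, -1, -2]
x^3 + 3*x^2 + 3*x + 1

The characteristic polynomial is χ_A(x) = (x + 1)^5, so the eigenvalues are known. The minimal polynomial is
  m_A(x) = Π_λ (x − λ)^{k_λ}
where k_λ is the size of the *largest* Jordan block for λ (equivalently, the smallest k with (A − λI)^k v = 0 for every generalised eigenvector v of λ).

  λ = -1: largest Jordan block has size 3, contributing (x + 1)^3

So m_A(x) = (x + 1)^3 = x^3 + 3*x^2 + 3*x + 1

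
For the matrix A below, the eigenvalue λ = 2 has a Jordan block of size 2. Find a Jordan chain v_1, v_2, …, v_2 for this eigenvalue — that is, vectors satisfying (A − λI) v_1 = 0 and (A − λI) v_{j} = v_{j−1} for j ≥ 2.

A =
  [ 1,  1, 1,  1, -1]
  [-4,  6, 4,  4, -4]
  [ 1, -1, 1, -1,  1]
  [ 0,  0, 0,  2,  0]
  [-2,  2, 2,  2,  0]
A Jordan chain for λ = 2 of length 2:
v_1 = (-1, -4, 1, 0, -2)ᵀ
v_2 = (1, 0, 0, 0, 0)ᵀ

Let N = A − (2)·I. We want v_2 with N^2 v_2 = 0 but N^1 v_2 ≠ 0; then v_{j-1} := N · v_j for j = 2, …, 2.

Pick v_2 = (1, 0, 0, 0, 0)ᵀ.
Then v_1 = N · v_2 = (-1, -4, 1, 0, -2)ᵀ.

Sanity check: (A − (2)·I) v_1 = (0, 0, 0, 0, 0)ᵀ = 0. ✓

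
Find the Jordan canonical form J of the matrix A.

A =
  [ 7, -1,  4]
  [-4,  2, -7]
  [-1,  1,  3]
J_3(4)

The characteristic polynomial is
  det(x·I − A) = x^3 - 12*x^2 + 48*x - 64 = (x - 4)^3

Eigenvalues and multiplicities (the geometric multiplicity of λ is n − rank(A − λI), which equals the number of Jordan blocks for λ):
  λ = 4: algebraic multiplicity = 3, geometric multiplicity = 1

Determining the block sizes for each eigenvalue:
  λ = 4: one block (gm = 1), so the single block has size am = 3 → block sizes [3]

Assembling the blocks gives a Jordan form
J =
  [4, 1, 0]
  [0, 4, 1]
  [0, 0, 4]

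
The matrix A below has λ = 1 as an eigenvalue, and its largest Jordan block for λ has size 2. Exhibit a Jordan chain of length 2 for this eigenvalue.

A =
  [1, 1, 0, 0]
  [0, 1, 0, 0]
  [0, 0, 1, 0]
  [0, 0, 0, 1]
A Jordan chain for λ = 1 of length 2:
v_1 = (1, 0, 0, 0)ᵀ
v_2 = (0, 1, 0, 0)ᵀ

Let N = A − (1)·I. We want v_2 with N^2 v_2 = 0 but N^1 v_2 ≠ 0; then v_{j-1} := N · v_j for j = 2, …, 2.

Pick v_2 = (0, 1, 0, 0)ᵀ.
Then v_1 = N · v_2 = (1, 0, 0, 0)ᵀ.

Sanity check: (A − (1)·I) v_1 = (0, 0, 0, 0)ᵀ = 0. ✓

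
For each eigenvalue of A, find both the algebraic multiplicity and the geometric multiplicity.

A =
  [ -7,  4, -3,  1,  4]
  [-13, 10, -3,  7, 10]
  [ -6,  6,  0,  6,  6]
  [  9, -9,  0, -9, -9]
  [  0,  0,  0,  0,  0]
λ = -3: alg = 2, geom = 1; λ = 0: alg = 3, geom = 3

Step 1 — factor the characteristic polynomial to read off the algebraic multiplicities:
  χ_A(x) = x^3*(x + 3)^2

Step 2 — compute geometric multiplicities via the rank-nullity identity g(λ) = n − rank(A − λI):
  rank(A − (-3)·I) = 4, so dim ker(A − (-3)·I) = n − 4 = 1
  rank(A − (0)·I) = 2, so dim ker(A − (0)·I) = n − 2 = 3

Summary:
  λ = -3: algebraic multiplicity = 2, geometric multiplicity = 1
  λ = 0: algebraic multiplicity = 3, geometric multiplicity = 3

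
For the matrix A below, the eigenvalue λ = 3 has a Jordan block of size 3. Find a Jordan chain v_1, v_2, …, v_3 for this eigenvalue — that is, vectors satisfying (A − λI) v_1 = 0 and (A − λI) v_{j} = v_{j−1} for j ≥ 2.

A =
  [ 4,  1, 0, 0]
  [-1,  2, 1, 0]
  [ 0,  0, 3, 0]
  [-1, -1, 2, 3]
A Jordan chain for λ = 3 of length 3:
v_1 = (1, -1, 0, -1)ᵀ
v_2 = (0, 1, 0, 2)ᵀ
v_3 = (0, 0, 1, 0)ᵀ

Let N = A − (3)·I. We want v_3 with N^3 v_3 = 0 but N^2 v_3 ≠ 0; then v_{j-1} := N · v_j for j = 3, …, 2.

Pick v_3 = (0, 0, 1, 0)ᵀ.
Then v_2 = N · v_3 = (0, 1, 0, 2)ᵀ.
Then v_1 = N · v_2 = (1, -1, 0, -1)ᵀ.

Sanity check: (A − (3)·I) v_1 = (0, 0, 0, 0)ᵀ = 0. ✓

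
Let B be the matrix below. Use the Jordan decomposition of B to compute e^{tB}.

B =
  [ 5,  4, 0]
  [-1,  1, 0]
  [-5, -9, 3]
e^{tB} =
  [2*t*exp(3*t) + exp(3*t), 4*t*exp(3*t), 0]
  [-t*exp(3*t), -2*t*exp(3*t) + exp(3*t), 0]
  [-t^2*exp(3*t)/2 - 5*t*exp(3*t), -t^2*exp(3*t) - 9*t*exp(3*t), exp(3*t)]

Strategy: write B = P · J · P⁻¹ where J is a Jordan canonical form, so e^{tB} = P · e^{tJ} · P⁻¹, and e^{tJ} can be computed block-by-block.

B has Jordan form
J =
  [3, 1, 0]
  [0, 3, 1]
  [0, 0, 3]
(up to reordering of blocks).

Per-block formulas:
  For a 3×3 Jordan block J_3(3): exp(t · J_3(3)) = e^(3t)·(I + t·N + (t^2/2)·N^2), where N is the 3×3 nilpotent shift.

After assembling e^{tJ} and conjugating by P, we get:

e^{tB} =
  [2*t*exp(3*t) + exp(3*t), 4*t*exp(3*t), 0]
  [-t*exp(3*t), -2*t*exp(3*t) + exp(3*t), 0]
  [-t^2*exp(3*t)/2 - 5*t*exp(3*t), -t^2*exp(3*t) - 9*t*exp(3*t), exp(3*t)]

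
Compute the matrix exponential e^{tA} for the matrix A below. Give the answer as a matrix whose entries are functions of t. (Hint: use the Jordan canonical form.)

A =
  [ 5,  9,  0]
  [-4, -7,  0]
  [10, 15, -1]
e^{tA} =
  [6*t*exp(-t) + exp(-t), 9*t*exp(-t), 0]
  [-4*t*exp(-t), -6*t*exp(-t) + exp(-t), 0]
  [10*t*exp(-t), 15*t*exp(-t), exp(-t)]

Strategy: write A = P · J · P⁻¹ where J is a Jordan canonical form, so e^{tA} = P · e^{tJ} · P⁻¹, and e^{tJ} can be computed block-by-block.

A has Jordan form
J =
  [-1,  1,  0]
  [ 0, -1,  0]
  [ 0,  0, -1]
(up to reordering of blocks).

Per-block formulas:
  For a 2×2 Jordan block J_2(-1): exp(t · J_2(-1)) = e^(-1t)·(I + t·N), where N is the 2×2 nilpotent shift.
  For a 1×1 block at λ = -1: exp(t · [-1]) = [e^(-1t)].

After assembling e^{tJ} and conjugating by P, we get:

e^{tA} =
  [6*t*exp(-t) + exp(-t), 9*t*exp(-t), 0]
  [-4*t*exp(-t), -6*t*exp(-t) + exp(-t), 0]
  [10*t*exp(-t), 15*t*exp(-t), exp(-t)]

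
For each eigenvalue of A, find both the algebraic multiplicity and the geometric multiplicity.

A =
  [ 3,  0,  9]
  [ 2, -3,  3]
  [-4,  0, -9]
λ = -3: alg = 3, geom = 2

Step 1 — factor the characteristic polynomial to read off the algebraic multiplicities:
  χ_A(x) = (x + 3)^3

Step 2 — compute geometric multiplicities via the rank-nullity identity g(λ) = n − rank(A − λI):
  rank(A − (-3)·I) = 1, so dim ker(A − (-3)·I) = n − 1 = 2

Summary:
  λ = -3: algebraic multiplicity = 3, geometric multiplicity = 2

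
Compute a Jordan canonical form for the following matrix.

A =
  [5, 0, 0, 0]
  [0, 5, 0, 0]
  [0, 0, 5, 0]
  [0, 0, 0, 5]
J_1(5) ⊕ J_1(5) ⊕ J_1(5) ⊕ J_1(5)

The characteristic polynomial is
  det(x·I − A) = x^4 - 20*x^3 + 150*x^2 - 500*x + 625 = (x - 5)^4

Eigenvalues and multiplicities (the geometric multiplicity of λ is n − rank(A − λI), which equals the number of Jordan blocks for λ):
  λ = 5: algebraic multiplicity = 4, geometric multiplicity = 4

Determining the block sizes for each eigenvalue:
  λ = 5: gm = am = 4, so every block has size 1 → block sizes [1, 1, 1, 1]

Assembling the blocks gives a Jordan form
J =
  [5, 0, 0, 0]
  [0, 5, 0, 0]
  [0, 0, 5, 0]
  [0, 0, 0, 5]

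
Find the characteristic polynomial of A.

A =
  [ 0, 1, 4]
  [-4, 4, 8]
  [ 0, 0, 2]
x^3 - 6*x^2 + 12*x - 8

Expanding det(x·I − A) (e.g. by cofactor expansion or by noting that A is similar to its Jordan form J, which has the same characteristic polynomial as A) gives
  χ_A(x) = x^3 - 6*x^2 + 12*x - 8
which factors as (x - 2)^3. The eigenvalues (with algebraic multiplicities) are λ = 2 with multiplicity 3.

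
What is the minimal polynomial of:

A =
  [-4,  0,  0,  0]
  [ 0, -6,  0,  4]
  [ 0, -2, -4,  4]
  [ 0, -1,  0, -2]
x^2 + 8*x + 16

The characteristic polynomial is χ_A(x) = (x + 4)^4, so the eigenvalues are known. The minimal polynomial is
  m_A(x) = Π_λ (x − λ)^{k_λ}
where k_λ is the size of the *largest* Jordan block for λ (equivalently, the smallest k with (A − λI)^k v = 0 for every generalised eigenvector v of λ).

  λ = -4: largest Jordan block has size 2, contributing (x + 4)^2

So m_A(x) = (x + 4)^2 = x^2 + 8*x + 16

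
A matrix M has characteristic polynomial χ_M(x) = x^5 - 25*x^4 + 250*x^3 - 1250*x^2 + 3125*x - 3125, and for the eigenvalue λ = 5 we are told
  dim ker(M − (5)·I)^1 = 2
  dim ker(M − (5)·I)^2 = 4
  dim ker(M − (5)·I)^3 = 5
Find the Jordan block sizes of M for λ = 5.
Block sizes for λ = 5: [3, 2]

From the dimensions of kernels of powers, the number of Jordan blocks of size at least j is d_j − d_{j−1} where d_j = dim ker(N^j) (with d_0 = 0). Computing the differences gives [2, 2, 1].
The number of blocks of size exactly k is (#blocks of size ≥ k) − (#blocks of size ≥ k + 1), so the partition is: 1 block(s) of size 2, 1 block(s) of size 3.
In nonincreasing order the block sizes are [3, 2].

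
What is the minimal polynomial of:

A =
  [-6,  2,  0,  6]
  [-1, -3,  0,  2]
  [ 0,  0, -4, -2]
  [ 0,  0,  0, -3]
x^3 + 12*x^2 + 47*x + 60

The characteristic polynomial is χ_A(x) = (x + 3)*(x + 4)^2*(x + 5), so the eigenvalues are known. The minimal polynomial is
  m_A(x) = Π_λ (x − λ)^{k_λ}
where k_λ is the size of the *largest* Jordan block for λ (equivalently, the smallest k with (A − λI)^k v = 0 for every generalised eigenvector v of λ).

  λ = -5: largest Jordan block has size 1, contributing (x + 5)
  λ = -4: largest Jordan block has size 1, contributing (x + 4)
  λ = -3: largest Jordan block has size 1, contributing (x + 3)

So m_A(x) = (x + 3)*(x + 4)*(x + 5) = x^3 + 12*x^2 + 47*x + 60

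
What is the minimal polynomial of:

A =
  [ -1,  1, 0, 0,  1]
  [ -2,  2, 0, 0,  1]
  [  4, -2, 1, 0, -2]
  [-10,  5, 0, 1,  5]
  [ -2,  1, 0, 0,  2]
x^2 - 2*x + 1

The characteristic polynomial is χ_A(x) = (x - 1)^5, so the eigenvalues are known. The minimal polynomial is
  m_A(x) = Π_λ (x − λ)^{k_λ}
where k_λ is the size of the *largest* Jordan block for λ (equivalently, the smallest k with (A − λI)^k v = 0 for every generalised eigenvector v of λ).

  λ = 1: largest Jordan block has size 2, contributing (x − 1)^2

So m_A(x) = (x - 1)^2 = x^2 - 2*x + 1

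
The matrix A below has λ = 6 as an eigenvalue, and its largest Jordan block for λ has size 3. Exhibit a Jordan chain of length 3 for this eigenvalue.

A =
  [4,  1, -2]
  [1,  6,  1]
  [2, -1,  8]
A Jordan chain for λ = 6 of length 3:
v_1 = (1, 0, -1)ᵀ
v_2 = (-2, 1, 2)ᵀ
v_3 = (1, 0, 0)ᵀ

Let N = A − (6)·I. We want v_3 with N^3 v_3 = 0 but N^2 v_3 ≠ 0; then v_{j-1} := N · v_j for j = 3, …, 2.

Pick v_3 = (1, 0, 0)ᵀ.
Then v_2 = N · v_3 = (-2, 1, 2)ᵀ.
Then v_1 = N · v_2 = (1, 0, -1)ᵀ.

Sanity check: (A − (6)·I) v_1 = (0, 0, 0)ᵀ = 0. ✓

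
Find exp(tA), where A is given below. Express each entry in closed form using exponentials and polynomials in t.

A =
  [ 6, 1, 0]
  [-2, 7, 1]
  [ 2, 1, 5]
e^{tA} =
  [-t^2*exp(6*t) + exp(6*t), t^2*exp(6*t)/2 + t*exp(6*t), t^2*exp(6*t)/2]
  [-2*t*exp(6*t), t*exp(6*t) + exp(6*t), t*exp(6*t)]
  [-2*t^2*exp(6*t) + 2*t*exp(6*t), t^2*exp(6*t) + t*exp(6*t), t^2*exp(6*t) - t*exp(6*t) + exp(6*t)]

Strategy: write A = P · J · P⁻¹ where J is a Jordan canonical form, so e^{tA} = P · e^{tJ} · P⁻¹, and e^{tJ} can be computed block-by-block.

A has Jordan form
J =
  [6, 1, 0]
  [0, 6, 1]
  [0, 0, 6]
(up to reordering of blocks).

Per-block formulas:
  For a 3×3 Jordan block J_3(6): exp(t · J_3(6)) = e^(6t)·(I + t·N + (t^2/2)·N^2), where N is the 3×3 nilpotent shift.

After assembling e^{tJ} and conjugating by P, we get:

e^{tA} =
  [-t^2*exp(6*t) + exp(6*t), t^2*exp(6*t)/2 + t*exp(6*t), t^2*exp(6*t)/2]
  [-2*t*exp(6*t), t*exp(6*t) + exp(6*t), t*exp(6*t)]
  [-2*t^2*exp(6*t) + 2*t*exp(6*t), t^2*exp(6*t) + t*exp(6*t), t^2*exp(6*t) - t*exp(6*t) + exp(6*t)]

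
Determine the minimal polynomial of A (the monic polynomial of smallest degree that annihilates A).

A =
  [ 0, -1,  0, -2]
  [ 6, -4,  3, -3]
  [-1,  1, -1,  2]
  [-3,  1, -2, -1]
x^3 + 5*x^2 + 8*x + 4

The characteristic polynomial is χ_A(x) = (x + 1)^2*(x + 2)^2, so the eigenvalues are known. The minimal polynomial is
  m_A(x) = Π_λ (x − λ)^{k_λ}
where k_λ is the size of the *largest* Jordan block for λ (equivalently, the smallest k with (A − λI)^k v = 0 for every generalised eigenvector v of λ).

  λ = -2: largest Jordan block has size 2, contributing (x + 2)^2
  λ = -1: largest Jordan block has size 1, contributing (x + 1)

So m_A(x) = (x + 1)*(x + 2)^2 = x^3 + 5*x^2 + 8*x + 4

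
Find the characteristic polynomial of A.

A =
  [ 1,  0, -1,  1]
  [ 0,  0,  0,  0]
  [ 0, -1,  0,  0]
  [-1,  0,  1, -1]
x^4

Expanding det(x·I − A) (e.g. by cofactor expansion or by noting that A is similar to its Jordan form J, which has the same characteristic polynomial as A) gives
  χ_A(x) = x^4
which factors as x^4. The eigenvalues (with algebraic multiplicities) are λ = 0 with multiplicity 4.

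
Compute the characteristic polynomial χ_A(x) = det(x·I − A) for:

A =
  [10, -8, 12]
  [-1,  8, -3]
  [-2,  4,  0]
x^3 - 18*x^2 + 108*x - 216

Expanding det(x·I − A) (e.g. by cofactor expansion or by noting that A is similar to its Jordan form J, which has the same characteristic polynomial as A) gives
  χ_A(x) = x^3 - 18*x^2 + 108*x - 216
which factors as (x - 6)^3. The eigenvalues (with algebraic multiplicities) are λ = 6 with multiplicity 3.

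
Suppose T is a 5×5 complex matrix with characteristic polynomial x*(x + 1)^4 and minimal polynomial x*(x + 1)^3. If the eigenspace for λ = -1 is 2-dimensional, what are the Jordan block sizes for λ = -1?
Block sizes for λ = -1: [3, 1]

Step 1 — from the characteristic polynomial, algebraic multiplicity of λ = -1 is 4. From dim ker(T − (-1)·I) = 2, there are exactly 2 Jordan blocks for λ = -1.
Step 2 — from the minimal polynomial, the factor (x + 1)^3 tells us the largest block for λ = -1 has size 3.
Step 3 — with total size 4, 2 blocks, and largest block 3, the block sizes (in nonincreasing order) are [3, 1].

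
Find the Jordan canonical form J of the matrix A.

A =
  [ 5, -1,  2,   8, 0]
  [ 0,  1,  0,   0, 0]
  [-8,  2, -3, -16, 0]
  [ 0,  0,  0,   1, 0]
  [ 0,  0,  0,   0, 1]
J_2(1) ⊕ J_1(1) ⊕ J_1(1) ⊕ J_1(1)

The characteristic polynomial is
  det(x·I − A) = x^5 - 5*x^4 + 10*x^3 - 10*x^2 + 5*x - 1 = (x - 1)^5

Eigenvalues and multiplicities (the geometric multiplicity of λ is n − rank(A − λI), which equals the number of Jordan blocks for λ):
  λ = 1: algebraic multiplicity = 5, geometric multiplicity = 4

Determining the block sizes for each eigenvalue:
  λ = 1: 4 blocks summing to 5 forces exactly one block of size 2 and the rest size 1 → block sizes [2, 1, 1, 1]

Assembling the blocks gives a Jordan form
J =
  [1, 1, 0, 0, 0]
  [0, 1, 0, 0, 0]
  [0, 0, 1, 0, 0]
  [0, 0, 0, 1, 0]
  [0, 0, 0, 0, 1]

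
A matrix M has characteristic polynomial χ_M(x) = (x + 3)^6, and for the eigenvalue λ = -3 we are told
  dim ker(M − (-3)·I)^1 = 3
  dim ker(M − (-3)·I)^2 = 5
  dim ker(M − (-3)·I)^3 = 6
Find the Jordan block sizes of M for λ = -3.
Block sizes for λ = -3: [3, 2, 1]

From the dimensions of kernels of powers, the number of Jordan blocks of size at least j is d_j − d_{j−1} where d_j = dim ker(N^j) (with d_0 = 0). Computing the differences gives [3, 2, 1].
The number of blocks of size exactly k is (#blocks of size ≥ k) − (#blocks of size ≥ k + 1), so the partition is: 1 block(s) of size 1, 1 block(s) of size 2, 1 block(s) of size 3.
In nonincreasing order the block sizes are [3, 2, 1].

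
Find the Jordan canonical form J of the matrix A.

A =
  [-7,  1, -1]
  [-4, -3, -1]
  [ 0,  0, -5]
J_3(-5)

The characteristic polynomial is
  det(x·I − A) = x^3 + 15*x^2 + 75*x + 125 = (x + 5)^3

Eigenvalues and multiplicities (the geometric multiplicity of λ is n − rank(A − λI), which equals the number of Jordan blocks for λ):
  λ = -5: algebraic multiplicity = 3, geometric multiplicity = 1

Determining the block sizes for each eigenvalue:
  λ = -5: one block (gm = 1), so the single block has size am = 3 → block sizes [3]

Assembling the blocks gives a Jordan form
J =
  [-5,  1,  0]
  [ 0, -5,  1]
  [ 0,  0, -5]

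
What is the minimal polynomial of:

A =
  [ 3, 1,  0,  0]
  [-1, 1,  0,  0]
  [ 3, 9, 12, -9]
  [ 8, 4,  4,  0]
x^4 - 16*x^3 + 88*x^2 - 192*x + 144

The characteristic polynomial is χ_A(x) = (x - 6)^2*(x - 2)^2, so the eigenvalues are known. The minimal polynomial is
  m_A(x) = Π_λ (x − λ)^{k_λ}
where k_λ is the size of the *largest* Jordan block for λ (equivalently, the smallest k with (A − λI)^k v = 0 for every generalised eigenvector v of λ).

  λ = 2: largest Jordan block has size 2, contributing (x − 2)^2
  λ = 6: largest Jordan block has size 2, contributing (x − 6)^2

So m_A(x) = (x - 6)^2*(x - 2)^2 = x^4 - 16*x^3 + 88*x^2 - 192*x + 144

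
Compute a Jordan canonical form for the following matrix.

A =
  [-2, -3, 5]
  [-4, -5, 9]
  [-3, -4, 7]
J_3(0)

The characteristic polynomial is
  det(x·I − A) = x^3

Eigenvalues and multiplicities (the geometric multiplicity of λ is n − rank(A − λI), which equals the number of Jordan blocks for λ):
  λ = 0: algebraic multiplicity = 3, geometric multiplicity = 1

Determining the block sizes for each eigenvalue:
  λ = 0: one block (gm = 1), so the single block has size am = 3 → block sizes [3]

Assembling the blocks gives a Jordan form
J =
  [0, 1, 0]
  [0, 0, 1]
  [0, 0, 0]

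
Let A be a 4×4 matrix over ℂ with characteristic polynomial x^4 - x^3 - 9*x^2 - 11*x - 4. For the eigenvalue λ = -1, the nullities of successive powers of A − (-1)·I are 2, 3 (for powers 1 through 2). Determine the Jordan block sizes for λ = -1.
Block sizes for λ = -1: [2, 1]

From the dimensions of kernels of powers, the number of Jordan blocks of size at least j is d_j − d_{j−1} where d_j = dim ker(N^j) (with d_0 = 0). Computing the differences gives [2, 1].
The number of blocks of size exactly k is (#blocks of size ≥ k) − (#blocks of size ≥ k + 1), so the partition is: 1 block(s) of size 1, 1 block(s) of size 2.
In nonincreasing order the block sizes are [2, 1].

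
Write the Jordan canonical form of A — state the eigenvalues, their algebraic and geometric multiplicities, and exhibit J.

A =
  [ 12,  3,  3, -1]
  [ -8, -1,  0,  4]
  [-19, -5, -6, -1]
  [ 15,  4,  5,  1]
J_3(1) ⊕ J_1(3)

The characteristic polynomial is
  det(x·I − A) = x^4 - 6*x^3 + 12*x^2 - 10*x + 3 = (x - 3)*(x - 1)^3

Eigenvalues and multiplicities (the geometric multiplicity of λ is n − rank(A − λI), which equals the number of Jordan blocks for λ):
  λ = 1: algebraic multiplicity = 3, geometric multiplicity = 1
  λ = 3: algebraic multiplicity = 1, geometric multiplicity = 1

Determining the block sizes for each eigenvalue:
  λ = 1: one block (gm = 1), so the single block has size am = 3 → block sizes [3]
  λ = 3: one block (gm = 1), so the single block has size am = 1 → block sizes [1]

Assembling the blocks gives a Jordan form
J =
  [1, 1, 0, 0]
  [0, 1, 1, 0]
  [0, 0, 1, 0]
  [0, 0, 0, 3]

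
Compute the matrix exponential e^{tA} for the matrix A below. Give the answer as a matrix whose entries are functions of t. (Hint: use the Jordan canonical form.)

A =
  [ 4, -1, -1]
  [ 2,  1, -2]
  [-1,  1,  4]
e^{tA} =
  [t*exp(3*t) + exp(3*t), -t*exp(3*t), -t*exp(3*t)]
  [2*t*exp(3*t), -2*t*exp(3*t) + exp(3*t), -2*t*exp(3*t)]
  [-t*exp(3*t), t*exp(3*t), t*exp(3*t) + exp(3*t)]

Strategy: write A = P · J · P⁻¹ where J is a Jordan canonical form, so e^{tA} = P · e^{tJ} · P⁻¹, and e^{tJ} can be computed block-by-block.

A has Jordan form
J =
  [3, 1, 0]
  [0, 3, 0]
  [0, 0, 3]
(up to reordering of blocks).

Per-block formulas:
  For a 1×1 block at λ = 3: exp(t · [3]) = [e^(3t)].
  For a 2×2 Jordan block J_2(3): exp(t · J_2(3)) = e^(3t)·(I + t·N), where N is the 2×2 nilpotent shift.

After assembling e^{tJ} and conjugating by P, we get:

e^{tA} =
  [t*exp(3*t) + exp(3*t), -t*exp(3*t), -t*exp(3*t)]
  [2*t*exp(3*t), -2*t*exp(3*t) + exp(3*t), -2*t*exp(3*t)]
  [-t*exp(3*t), t*exp(3*t), t*exp(3*t) + exp(3*t)]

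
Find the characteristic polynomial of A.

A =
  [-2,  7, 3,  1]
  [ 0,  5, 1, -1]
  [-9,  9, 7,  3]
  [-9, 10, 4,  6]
x^4 - 16*x^3 + 96*x^2 - 256*x + 256

Expanding det(x·I − A) (e.g. by cofactor expansion or by noting that A is similar to its Jordan form J, which has the same characteristic polynomial as A) gives
  χ_A(x) = x^4 - 16*x^3 + 96*x^2 - 256*x + 256
which factors as (x - 4)^4. The eigenvalues (with algebraic multiplicities) are λ = 4 with multiplicity 4.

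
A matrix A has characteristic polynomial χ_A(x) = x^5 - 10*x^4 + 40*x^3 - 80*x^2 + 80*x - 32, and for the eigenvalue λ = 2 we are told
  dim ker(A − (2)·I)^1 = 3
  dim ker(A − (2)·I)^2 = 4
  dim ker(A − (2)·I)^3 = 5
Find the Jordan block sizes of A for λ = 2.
Block sizes for λ = 2: [3, 1, 1]

From the dimensions of kernels of powers, the number of Jordan blocks of size at least j is d_j − d_{j−1} where d_j = dim ker(N^j) (with d_0 = 0). Computing the differences gives [3, 1, 1].
The number of blocks of size exactly k is (#blocks of size ≥ k) − (#blocks of size ≥ k + 1), so the partition is: 2 block(s) of size 1, 1 block(s) of size 3.
In nonincreasing order the block sizes are [3, 1, 1].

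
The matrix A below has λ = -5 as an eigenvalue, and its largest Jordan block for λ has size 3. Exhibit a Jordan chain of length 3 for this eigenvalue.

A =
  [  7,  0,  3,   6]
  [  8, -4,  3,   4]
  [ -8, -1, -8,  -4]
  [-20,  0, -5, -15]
A Jordan chain for λ = -5 of length 3:
v_1 = (-3, -2, 2, 5)ᵀ
v_2 = (0, 1, -1, 0)ᵀ
v_3 = (0, 1, 0, 0)ᵀ

Let N = A − (-5)·I. We want v_3 with N^3 v_3 = 0 but N^2 v_3 ≠ 0; then v_{j-1} := N · v_j for j = 3, …, 2.

Pick v_3 = (0, 1, 0, 0)ᵀ.
Then v_2 = N · v_3 = (0, 1, -1, 0)ᵀ.
Then v_1 = N · v_2 = (-3, -2, 2, 5)ᵀ.

Sanity check: (A − (-5)·I) v_1 = (0, 0, 0, 0)ᵀ = 0. ✓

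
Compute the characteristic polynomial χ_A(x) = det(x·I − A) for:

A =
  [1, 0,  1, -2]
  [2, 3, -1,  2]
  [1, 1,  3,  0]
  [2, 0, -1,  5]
x^4 - 12*x^3 + 54*x^2 - 108*x + 81

Expanding det(x·I − A) (e.g. by cofactor expansion or by noting that A is similar to its Jordan form J, which has the same characteristic polynomial as A) gives
  χ_A(x) = x^4 - 12*x^3 + 54*x^2 - 108*x + 81
which factors as (x - 3)^4. The eigenvalues (with algebraic multiplicities) are λ = 3 with multiplicity 4.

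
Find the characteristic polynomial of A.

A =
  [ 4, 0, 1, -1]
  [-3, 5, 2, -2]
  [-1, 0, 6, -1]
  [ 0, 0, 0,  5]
x^4 - 20*x^3 + 150*x^2 - 500*x + 625

Expanding det(x·I − A) (e.g. by cofactor expansion or by noting that A is similar to its Jordan form J, which has the same characteristic polynomial as A) gives
  χ_A(x) = x^4 - 20*x^3 + 150*x^2 - 500*x + 625
which factors as (x - 5)^4. The eigenvalues (with algebraic multiplicities) are λ = 5 with multiplicity 4.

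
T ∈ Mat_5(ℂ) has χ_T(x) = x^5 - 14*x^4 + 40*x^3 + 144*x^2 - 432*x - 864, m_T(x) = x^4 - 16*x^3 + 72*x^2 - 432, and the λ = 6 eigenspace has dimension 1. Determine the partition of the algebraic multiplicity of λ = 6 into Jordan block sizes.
Block sizes for λ = 6: [3]

Step 1 — from the characteristic polynomial, algebraic multiplicity of λ = 6 is 3. From dim ker(T − (6)·I) = 1, there are exactly 1 Jordan blocks for λ = 6.
Step 2 — from the minimal polynomial, the factor (x − 6)^3 tells us the largest block for λ = 6 has size 3.
Step 3 — with total size 3, 1 blocks, and largest block 3, the block sizes (in nonincreasing order) are [3].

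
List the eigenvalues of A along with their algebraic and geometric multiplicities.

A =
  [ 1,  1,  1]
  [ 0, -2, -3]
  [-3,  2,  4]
λ = 1: alg = 3, geom = 1

Step 1 — factor the characteristic polynomial to read off the algebraic multiplicities:
  χ_A(x) = (x - 1)^3

Step 2 — compute geometric multiplicities via the rank-nullity identity g(λ) = n − rank(A − λI):
  rank(A − (1)·I) = 2, so dim ker(A − (1)·I) = n − 2 = 1

Summary:
  λ = 1: algebraic multiplicity = 3, geometric multiplicity = 1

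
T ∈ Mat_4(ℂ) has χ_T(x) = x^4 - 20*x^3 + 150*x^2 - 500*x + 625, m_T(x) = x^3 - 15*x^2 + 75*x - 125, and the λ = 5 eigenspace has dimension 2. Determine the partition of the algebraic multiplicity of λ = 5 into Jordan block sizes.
Block sizes for λ = 5: [3, 1]

Step 1 — from the characteristic polynomial, algebraic multiplicity of λ = 5 is 4. From dim ker(T − (5)·I) = 2, there are exactly 2 Jordan blocks for λ = 5.
Step 2 — from the minimal polynomial, the factor (x − 5)^3 tells us the largest block for λ = 5 has size 3.
Step 3 — with total size 4, 2 blocks, and largest block 3, the block sizes (in nonincreasing order) are [3, 1].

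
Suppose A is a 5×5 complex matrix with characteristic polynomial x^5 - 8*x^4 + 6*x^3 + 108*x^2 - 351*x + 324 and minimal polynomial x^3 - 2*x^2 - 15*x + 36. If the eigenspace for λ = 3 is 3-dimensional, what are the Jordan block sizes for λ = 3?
Block sizes for λ = 3: [2, 1, 1]

Step 1 — from the characteristic polynomial, algebraic multiplicity of λ = 3 is 4. From dim ker(A − (3)·I) = 3, there are exactly 3 Jordan blocks for λ = 3.
Step 2 — from the minimal polynomial, the factor (x − 3)^2 tells us the largest block for λ = 3 has size 2.
Step 3 — with total size 4, 3 blocks, and largest block 2, the block sizes (in nonincreasing order) are [2, 1, 1].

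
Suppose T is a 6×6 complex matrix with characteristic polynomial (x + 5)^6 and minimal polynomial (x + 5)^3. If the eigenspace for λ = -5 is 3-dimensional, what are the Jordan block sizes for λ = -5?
Block sizes for λ = -5: [3, 2, 1]

Step 1 — from the characteristic polynomial, algebraic multiplicity of λ = -5 is 6. From dim ker(T − (-5)·I) = 3, there are exactly 3 Jordan blocks for λ = -5.
Step 2 — from the minimal polynomial, the factor (x + 5)^3 tells us the largest block for λ = -5 has size 3.
Step 3 — with total size 6, 3 blocks, and largest block 3, the block sizes (in nonincreasing order) are [3, 2, 1].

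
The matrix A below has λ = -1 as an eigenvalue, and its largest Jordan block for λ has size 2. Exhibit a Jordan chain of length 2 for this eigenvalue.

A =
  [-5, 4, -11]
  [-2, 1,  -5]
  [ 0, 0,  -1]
A Jordan chain for λ = -1 of length 2:
v_1 = (-1, -1, 0)ᵀ
v_2 = (3, 0, -1)ᵀ

Let N = A − (-1)·I. We want v_2 with N^2 v_2 = 0 but N^1 v_2 ≠ 0; then v_{j-1} := N · v_j for j = 2, …, 2.

Pick v_2 = (3, 0, -1)ᵀ.
Then v_1 = N · v_2 = (-1, -1, 0)ᵀ.

Sanity check: (A − (-1)·I) v_1 = (0, 0, 0)ᵀ = 0. ✓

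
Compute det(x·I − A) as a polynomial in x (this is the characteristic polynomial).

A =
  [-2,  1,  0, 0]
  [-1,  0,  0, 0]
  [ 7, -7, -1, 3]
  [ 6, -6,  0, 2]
x^4 + x^3 - 3*x^2 - 5*x - 2

Expanding det(x·I − A) (e.g. by cofactor expansion or by noting that A is similar to its Jordan form J, which has the same characteristic polynomial as A) gives
  χ_A(x) = x^4 + x^3 - 3*x^2 - 5*x - 2
which factors as (x - 2)*(x + 1)^3. The eigenvalues (with algebraic multiplicities) are λ = -1 with multiplicity 3, λ = 2 with multiplicity 1.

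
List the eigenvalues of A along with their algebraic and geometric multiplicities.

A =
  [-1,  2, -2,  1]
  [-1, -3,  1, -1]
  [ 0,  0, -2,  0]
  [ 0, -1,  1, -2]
λ = -2: alg = 4, geom = 2

Step 1 — factor the characteristic polynomial to read off the algebraic multiplicities:
  χ_A(x) = (x + 2)^4

Step 2 — compute geometric multiplicities via the rank-nullity identity g(λ) = n − rank(A − λI):
  rank(A − (-2)·I) = 2, so dim ker(A − (-2)·I) = n − 2 = 2

Summary:
  λ = -2: algebraic multiplicity = 4, geometric multiplicity = 2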